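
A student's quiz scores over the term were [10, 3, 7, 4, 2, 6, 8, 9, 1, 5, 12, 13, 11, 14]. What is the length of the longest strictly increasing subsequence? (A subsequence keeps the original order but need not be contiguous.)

Track the smallest tail for each achievable length (strict):
10 → extends → [10]
3 → replaces 10 → [3]
7 → extends → [3, 7]
4 → replaces 7 → [3, 4]
2 → replaces 3 → [2, 4]
6 → extends → [2, 4, 6]
8 → extends → [2, 4, 6, 8]
9 → extends → [2, 4, 6, 8, 9]
1 → replaces 2 → [1, 4, 6, 8, 9]
5 → replaces 6 → [1, 4, 5, 8, 9]
12 → extends → [1, 4, 5, 8, 9, 12]
13 → extends → [1, 4, 5, 8, 9, 12, 13]
11 → replaces 12 → [1, 4, 5, 8, 9, 11, 13]
14 → extends → [1, 4, 5, 8, 9, 11, 13, 14]
Eight tails, so the longest strictly increasing subsequence has length 8 (e.g. 3, 4, 6, 8, 9, 12, 13, 14).

8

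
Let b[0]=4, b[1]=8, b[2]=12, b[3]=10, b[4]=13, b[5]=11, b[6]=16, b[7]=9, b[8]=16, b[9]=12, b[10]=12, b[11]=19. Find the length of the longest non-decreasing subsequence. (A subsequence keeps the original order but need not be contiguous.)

7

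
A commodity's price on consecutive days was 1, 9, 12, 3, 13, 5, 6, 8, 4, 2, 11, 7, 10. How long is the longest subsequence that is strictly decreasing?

Negate each value so 'decreasing' becomes 'increasing', then run patience tails on the negated sequence:
-1 → extends → [-1]
-9 → replaces -1 → [-9]
-12 → replaces -9 → [-12]
-3 → extends → [-12, -3]
-13 → replaces -12 → [-13, -3]
-5 → replaces -3 → [-13, -5]
-6 → replaces -5 → [-13, -6]
-8 → replaces -6 → [-13, -8]
-4 → extends → [-13, -8, -4]
-2 → extends → [-13, -8, -4, -2]
-11 → replaces -8 → [-13, -11, -4, -2]
-7 → replaces -4 → [-13, -11, -7, -2]
-10 → replaces -7 → [-13, -11, -10, -2]
Four tails, so the longest strictly decreasing subsequence of the original has length 4.

4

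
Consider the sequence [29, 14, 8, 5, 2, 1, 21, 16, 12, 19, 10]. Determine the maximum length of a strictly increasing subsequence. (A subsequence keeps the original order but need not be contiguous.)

Let dp[i] be the length of the longest such subsequence ending at index i:
i:      1  2  3  4  5  6  7  8  9 10 11
a[i]:  29 14  8  5  2  1 21 16 12 19 10
dp:     1  1  1  1  1  1  2  2  2  3  2
Maximum dp value is 3.

3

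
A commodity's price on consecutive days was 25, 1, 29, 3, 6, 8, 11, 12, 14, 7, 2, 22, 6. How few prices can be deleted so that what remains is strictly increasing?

5

Fewest deletions = n − (longest strictly increasing subsequence).
Patience tails:
25 → extends → [25]
1 → replaces 25 → [1]
29 → extends → [1, 29]
3 → replaces 29 → [1, 3]
6 → extends → [1, 3, 6]
8 → extends → [1, 3, 6, 8]
11 → extends → [1, 3, 6, 8, 11]
12 → extends → [1, 3, 6, 8, 11, 12]
14 → extends → [1, 3, 6, 8, 11, 12, 14]
7 → replaces 8 → [1, 3, 6, 7, 11, 12, 14]
2 → replaces 3 → [1, 2, 6, 7, 11, 12, 14]
22 → extends → [1, 2, 6, 7, 11, 12, 14, 22]
6 → already a tail → [1, 2, 6, 7, 11, 12, 14, 22]
Longest strictly increasing subsequence has length 8, so deletions = 13 − 8 = 5.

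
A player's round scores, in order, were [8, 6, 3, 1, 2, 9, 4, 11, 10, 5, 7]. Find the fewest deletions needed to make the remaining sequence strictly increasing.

Fewest deletions = n − (longest strictly increasing subsequence).
Patience tails:
8 → extends → [8]
6 → replaces 8 → [6]
3 → replaces 6 → [3]
1 → replaces 3 → [1]
2 → extends → [1, 2]
9 → extends → [1, 2, 9]
4 → replaces 9 → [1, 2, 4]
11 → extends → [1, 2, 4, 11]
10 → replaces 11 → [1, 2, 4, 10]
5 → replaces 10 → [1, 2, 4, 5]
7 → extends → [1, 2, 4, 5, 7]
Longest strictly increasing subsequence has length 5, so deletions = 11 − 5 = 6.

6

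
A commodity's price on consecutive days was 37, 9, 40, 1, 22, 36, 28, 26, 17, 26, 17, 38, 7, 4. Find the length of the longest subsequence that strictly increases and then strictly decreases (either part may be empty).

inc[i] = longest strictly increasing subsequence ending at i; dec[i] = longest strictly decreasing subsequence starting at i:
i:      1  2  3  4  5  6  7  8  9 10 11 12 13 14
a[i]:  37  9 40  1 22 36 28 26 17 26 17 38  7  4
inc:    1  1  2  1  2  3  3  3  2  3  2  4  2  2
dec:    7  3  7  1  4  6  5  4  3  4  3  3  2  1
Best peak at i=3 (value 40): inc=2, dec=7, length 2+7−1 = 8.

8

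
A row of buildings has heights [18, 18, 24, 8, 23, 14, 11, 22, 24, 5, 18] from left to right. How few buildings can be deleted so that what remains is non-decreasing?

7

Fewest deletions = n − (longest non-decreasing subsequence).
Patience tails:
18 → extends → [18]
18 → extends → [18, 18]
24 → extends → [18, 18, 24]
8 → replaces 18 → [8, 18, 24]
23 → replaces 24 → [8, 18, 23]
14 → replaces 18 → [8, 14, 23]
11 → replaces 14 → [8, 11, 23]
22 → replaces 23 → [8, 11, 22]
24 → extends → [8, 11, 22, 24]
5 → replaces 8 → [5, 11, 22, 24]
18 → replaces 22 → [5, 11, 18, 24]
Longest non-decreasing subsequence has length 4, so deletions = 11 − 4 = 7.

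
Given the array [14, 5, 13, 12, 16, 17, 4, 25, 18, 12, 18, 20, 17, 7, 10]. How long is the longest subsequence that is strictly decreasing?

Negate each value so 'decreasing' becomes 'increasing', then run patience tails on the negated sequence:
-14 → extends → [-14]
-5 → extends → [-14, -5]
-13 → replaces -5 → [-14, -13]
-12 → extends → [-14, -13, -12]
-16 → replaces -14 → [-16, -13, -12]
-17 → replaces -16 → [-17, -13, -12]
-4 → extends → [-17, -13, -12, -4]
-25 → replaces -17 → [-25, -13, -12, -4]
-18 → replaces -13 → [-25, -18, -12, -4]
-12 → already a tail → [-25, -18, -12, -4]
-18 → already a tail → [-25, -18, -12, -4]
-20 → replaces -18 → [-25, -20, -12, -4]
-17 → replaces -12 → [-25, -20, -17, -4]
-7 → replaces -4 → [-25, -20, -17, -7]
-10 → replaces -7 → [-25, -20, -17, -10]
Four tails, so the longest strictly decreasing subsequence of the original has length 4.

4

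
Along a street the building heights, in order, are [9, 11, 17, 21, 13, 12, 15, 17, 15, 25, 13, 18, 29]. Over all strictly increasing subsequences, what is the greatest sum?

119

Let S[i] be the best sum of a strictly increasing subsequence ending at i:
i:       1   2   3   4   5   6   7   8   9  10  11  12  13
a[i]:    9  11  17  21  13  12  15  17  15  25  13  18  29
S:       9  20  37  58  33  32  48  65  48  90  45  83 119
Maximum is 119 (e.g. 9 + 11 + 13 + 15 + 17 + 25 + 29).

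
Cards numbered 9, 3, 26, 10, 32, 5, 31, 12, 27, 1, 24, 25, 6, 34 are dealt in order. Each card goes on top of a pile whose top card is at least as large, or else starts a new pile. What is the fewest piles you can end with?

Place each on the leftmost legal pile:
9 → new pile 1 (tops now [9])
3 → pile 1 (tops now [3])
26 → new pile 2 (tops now [3, 26])
10 → pile 2 (tops now [3, 10])
32 → new pile 3 (tops now [3, 10, 32])
5 → pile 2 (tops now [3, 5, 32])
31 → pile 3 (tops now [3, 5, 31])
12 → pile 3 (tops now [3, 5, 12])
27 → new pile 4 (tops now [3, 5, 12, 27])
1 → pile 1 (tops now [1, 5, 12, 27])
24 → pile 4 (tops now [1, 5, 12, 24])
25 → new pile 5 (tops now [1, 5, 12, 24, 25])
6 → pile 3 (tops now [1, 5, 6, 24, 25])
34 → new pile 6 (tops now [1, 5, 6, 24, 25, 34])
Six piles.

6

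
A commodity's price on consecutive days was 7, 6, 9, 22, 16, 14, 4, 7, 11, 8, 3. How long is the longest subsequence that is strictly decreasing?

6

Let dp[i] be the longest strictly decreasing subsequence ending at i:
i:      1  2  3  4  5  6  7  8  9 10 11
a[i]:   7  6  9 22 16 14  4  7 11  8  3
dp:     1  2  1  1  2  3  4  4  4  5  6
Maximum is 6.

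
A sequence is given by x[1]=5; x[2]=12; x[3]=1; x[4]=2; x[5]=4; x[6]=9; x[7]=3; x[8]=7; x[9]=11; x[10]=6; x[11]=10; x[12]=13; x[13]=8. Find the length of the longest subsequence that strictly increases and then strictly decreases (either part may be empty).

7

inc[i] = longest strictly increasing subsequence ending at i; dec[i] = longest strictly decreasing subsequence starting at i:
i:      1  2  3  4  5  6  7  8  9 10 11 12 13
x[i]:   5 12  1  2  4  9  3  7 11  6 10 13  8
inc:    1  2  1  2  3  4  3  4  5  4  5  6  5
dec:    3  4  1  1  2  3  1  2  3  1  2  2  1
Best peak at i=9 (value 11): inc=5, dec=3, length 5+3−1 = 7.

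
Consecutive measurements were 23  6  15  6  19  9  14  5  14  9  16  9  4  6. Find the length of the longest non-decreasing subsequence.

6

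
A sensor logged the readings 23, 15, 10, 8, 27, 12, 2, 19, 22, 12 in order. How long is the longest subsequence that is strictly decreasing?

5

Let dp[i] be the longest strictly decreasing subsequence ending at i:
i:      1  2  3  4  5  6  7  8  9 10
a[i]:  23 15 10  8 27 12  2 19 22 12
dp:     1  2  3  4  1  3  5  2  2  3
Maximum is 5.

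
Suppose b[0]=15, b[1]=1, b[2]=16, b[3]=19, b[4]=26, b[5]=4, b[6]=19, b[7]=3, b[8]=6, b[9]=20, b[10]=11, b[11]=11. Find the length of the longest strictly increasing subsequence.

4

Let dp[i] be the length of the longest such subsequence ending at index i:
i:      0  1  2  3  4  5  6  7  8  9 10 11
b[i]:  15  1 16 19 26  4 19  3  6 20 11 11
dp:     1  1  2  3  4  2  3  2  3  4  4  4
Maximum dp value is 4.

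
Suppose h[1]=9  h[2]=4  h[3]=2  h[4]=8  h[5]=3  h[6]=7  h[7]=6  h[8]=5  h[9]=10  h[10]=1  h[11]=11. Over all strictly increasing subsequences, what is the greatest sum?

Let S[i] be the best sum of a strictly increasing subsequence ending at i:
i:      1  2  3  4  5  6  7  8  9 10 11
h[i]:   9  4  2  8  3  7  6  5 10  1 11
S:      9  4  2 12  5 12 11 10 22  1 33
Maximum is 33 (e.g. 2 + 3 + 7 + 10 + 11).

33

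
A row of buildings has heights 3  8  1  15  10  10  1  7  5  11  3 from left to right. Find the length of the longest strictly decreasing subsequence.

5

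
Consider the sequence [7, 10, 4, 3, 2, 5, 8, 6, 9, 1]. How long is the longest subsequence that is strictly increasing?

Let dp[i] be the length of the longest such subsequence ending at index i:
i:      1  2  3  4  5  6  7  8  9 10
a[i]:   7 10  4  3  2  5  8  6  9  1
dp:     1  2  1  1  1  2  3  3  4  1
Maximum dp value is 4.

4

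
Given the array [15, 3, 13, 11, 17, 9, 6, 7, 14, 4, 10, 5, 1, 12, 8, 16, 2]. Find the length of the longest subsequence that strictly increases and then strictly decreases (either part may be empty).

7

inc[i] = longest strictly increasing subsequence ending at i; dec[i] = longest strictly decreasing subsequence starting at i:
i:      1  2  3  4  5  6  7  8  9 10 11 12 13 14 15 16 17
a[i]:  15  3 13 11 17  9  6  7 14  4 10  5  1 12  8 16  2
inc:    1  1  2  2  3  2  2  3  4  2  4  3  1  5  4  6  2
dec:    7  2  6  5  5  4  3  3  4  2  3  2  1  3  2  2  1
Best peak at i=1 (value 15): inc=1, dec=7, length 1+7−1 = 7.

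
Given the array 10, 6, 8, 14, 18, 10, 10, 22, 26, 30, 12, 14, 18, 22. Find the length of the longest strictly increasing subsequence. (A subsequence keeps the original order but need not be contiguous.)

7

Track the smallest tail for each achievable length (strict):
10 → extends → [10]
6 → replaces 10 → [6]
8 → extends → [6, 8]
14 → extends → [6, 8, 14]
18 → extends → [6, 8, 14, 18]
10 → replaces 14 → [6, 8, 10, 18]
10 → already a tail → [6, 8, 10, 18]
22 → extends → [6, 8, 10, 18, 22]
26 → extends → [6, 8, 10, 18, 22, 26]
30 → extends → [6, 8, 10, 18, 22, 26, 30]
12 → replaces 18 → [6, 8, 10, 12, 22, 26, 30]
14 → replaces 22 → [6, 8, 10, 12, 14, 26, 30]
18 → replaces 26 → [6, 8, 10, 12, 14, 18, 30]
22 → replaces 30 → [6, 8, 10, 12, 14, 18, 22]
Seven tails, so the longest strictly increasing subsequence has length 7 (e.g. 6, 8, 14, 18, 22, 26, 30).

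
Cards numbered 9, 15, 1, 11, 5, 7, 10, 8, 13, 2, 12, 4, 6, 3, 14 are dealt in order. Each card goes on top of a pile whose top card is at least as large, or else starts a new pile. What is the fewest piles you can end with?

Place each on the leftmost legal pile:
9 → new pile 1 (tops now [9])
15 → new pile 2 (tops now [9, 15])
1 → pile 1 (tops now [1, 15])
11 → pile 2 (tops now [1, 11])
5 → pile 2 (tops now [1, 5])
7 → new pile 3 (tops now [1, 5, 7])
10 → new pile 4 (tops now [1, 5, 7, 10])
8 → pile 4 (tops now [1, 5, 7, 8])
13 → new pile 5 (tops now [1, 5, 7, 8, 13])
2 → pile 2 (tops now [1, 2, 7, 8, 13])
12 → pile 5 (tops now [1, 2, 7, 8, 12])
4 → pile 3 (tops now [1, 2, 4, 8, 12])
6 → pile 4 (tops now [1, 2, 4, 6, 12])
3 → pile 3 (tops now [1, 2, 3, 6, 12])
14 → new pile 6 (tops now [1, 2, 3, 6, 12, 14])
Six piles.

6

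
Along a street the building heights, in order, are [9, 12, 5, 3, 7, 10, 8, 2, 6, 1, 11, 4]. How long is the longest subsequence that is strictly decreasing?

5

Let dp[i] be the longest strictly decreasing subsequence ending at i:
i:      1  2  3  4  5  6  7  8  9 10 11 12
a[i]:   9 12  5  3  7 10  8  2  6  1 11  4
dp:     1  1  2  3  2  2  3  4  4  5  2  5
Maximum is 5.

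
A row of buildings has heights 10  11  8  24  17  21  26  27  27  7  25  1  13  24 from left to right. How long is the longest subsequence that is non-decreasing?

7

Track the smallest tail for each achievable length (allowing ties):
10 → extends → [10]
11 → extends → [10, 11]
8 → replaces 10 → [8, 11]
24 → extends → [8, 11, 24]
17 → replaces 24 → [8, 11, 17]
21 → extends → [8, 11, 17, 21]
26 → extends → [8, 11, 17, 21, 26]
27 → extends → [8, 11, 17, 21, 26, 27]
27 → extends → [8, 11, 17, 21, 26, 27, 27]
7 → replaces 8 → [7, 11, 17, 21, 26, 27, 27]
25 → replaces 26 → [7, 11, 17, 21, 25, 27, 27]
1 → replaces 7 → [1, 11, 17, 21, 25, 27, 27]
13 → replaces 17 → [1, 11, 13, 21, 25, 27, 27]
24 → replaces 25 → [1, 11, 13, 21, 24, 27, 27]
Seven tails, so the longest non-decreasing subsequence has length 7 (e.g. 10, 11, 17, 21, 26, 27, 27).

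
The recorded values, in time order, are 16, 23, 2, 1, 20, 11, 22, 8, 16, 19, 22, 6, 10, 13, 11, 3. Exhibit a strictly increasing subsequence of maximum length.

2, 11, 16, 19, 22

Patience tails give the LIS length; then backtrack through the dp parents:
16 → extends → [16]
23 → extends → [16, 23]
2 → replaces 16 → [2, 23]
1 → replaces 2 → [1, 23]
20 → replaces 23 → [1, 20]
11 → replaces 20 → [1, 11]
22 → extends → [1, 11, 22]
8 → replaces 11 → [1, 8, 22]
16 → replaces 22 → [1, 8, 16]
19 → extends → [1, 8, 16, 19]
22 → extends → [1, 8, 16, 19, 22]
6 → replaces 8 → [1, 6, 16, 19, 22]
10 → replaces 16 → [1, 6, 10, 19, 22]
13 → replaces 19 → [1, 6, 10, 13, 22]
11 → replaces 13 → [1, 6, 10, 11, 22]
3 → replaces 6 → [1, 3, 10, 11, 22]
Length 5; one witness is 2, 11, 16, 19, 22.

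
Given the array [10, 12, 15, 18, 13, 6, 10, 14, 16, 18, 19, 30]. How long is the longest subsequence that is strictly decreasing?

3

Let dp[i] be the longest strictly decreasing subsequence ending at i:
i:      1  2  3  4  5  6  7  8  9 10 11 12
a[i]:  10 12 15 18 13  6 10 14 16 18 19 30
dp:     1  1  1  1  2  3  3  2  2  1  1  1
Maximum is 3.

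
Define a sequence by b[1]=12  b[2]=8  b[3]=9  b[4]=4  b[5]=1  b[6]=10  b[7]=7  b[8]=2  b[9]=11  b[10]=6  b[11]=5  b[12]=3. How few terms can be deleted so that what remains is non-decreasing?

Fewest deletions = n − (longest non-decreasing subsequence).
Patience tails:
12 → extends → [12]
8 → replaces 12 → [8]
9 → extends → [8, 9]
4 → replaces 8 → [4, 9]
1 → replaces 4 → [1, 9]
10 → extends → [1, 9, 10]
7 → replaces 9 → [1, 7, 10]
2 → replaces 7 → [1, 2, 10]
11 → extends → [1, 2, 10, 11]
6 → replaces 10 → [1, 2, 6, 11]
5 → replaces 6 → [1, 2, 5, 11]
3 → replaces 5 → [1, 2, 3, 11]
Longest non-decreasing subsequence has length 4, so deletions = 12 − 4 = 8.

8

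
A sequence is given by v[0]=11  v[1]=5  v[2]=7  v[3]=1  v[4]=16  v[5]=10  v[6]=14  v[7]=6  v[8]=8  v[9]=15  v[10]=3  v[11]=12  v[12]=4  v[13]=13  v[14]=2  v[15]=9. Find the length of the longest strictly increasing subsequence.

5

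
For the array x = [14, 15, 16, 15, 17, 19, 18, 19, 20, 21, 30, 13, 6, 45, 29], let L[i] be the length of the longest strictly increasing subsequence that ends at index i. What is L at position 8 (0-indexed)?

7

dp[i] = 1 + max{dp[j] : j<i, x[j]<x[i]} (or 1 if no such j):
i:      0  1  2  3  4  5  6  7  8  9 10 11 12 13 14
x[i]:  14 15 16 15 17 19 18 19 20 21 30 13  6 45 29
dp:     1  2  3  2  4  5  5  6  7  8  9  1  1 10  9
At index 8 the value is 7.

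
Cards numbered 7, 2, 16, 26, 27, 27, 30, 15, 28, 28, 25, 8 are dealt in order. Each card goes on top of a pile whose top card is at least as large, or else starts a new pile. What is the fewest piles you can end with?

Place each on the leftmost legal pile:
7 → new pile 1 (tops now [7])
2 → pile 1 (tops now [2])
16 → new pile 2 (tops now [2, 16])
26 → new pile 3 (tops now [2, 16, 26])
27 → new pile 4 (tops now [2, 16, 26, 27])
27 → pile 4 (tops now [2, 16, 26, 27])
30 → new pile 5 (tops now [2, 16, 26, 27, 30])
15 → pile 2 (tops now [2, 15, 26, 27, 30])
28 → pile 5 (tops now [2, 15, 26, 27, 28])
28 → pile 5 (tops now [2, 15, 26, 27, 28])
25 → pile 3 (tops now [2, 15, 25, 27, 28])
8 → pile 2 (tops now [2, 8, 25, 27, 28])
Five piles.

5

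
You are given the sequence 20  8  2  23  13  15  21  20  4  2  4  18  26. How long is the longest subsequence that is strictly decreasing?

Let dp[i] be the longest strictly decreasing subsequence ending at i:
i:      1  2  3  4  5  6  7  8  9 10 11 12 13
a[i]:  20  8  2 23 13 15 21 20  4  2  4 18 26
dp:     1  2  3  1  2  2  2  3  4  5  4  4  1
Maximum is 5.

5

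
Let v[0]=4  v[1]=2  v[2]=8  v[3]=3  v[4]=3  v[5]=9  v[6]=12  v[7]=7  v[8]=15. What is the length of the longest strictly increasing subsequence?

5

Track the smallest tail for each achievable length (strict):
4 → extends → [4]
2 → replaces 4 → [2]
8 → extends → [2, 8]
3 → replaces 8 → [2, 3]
3 → already a tail → [2, 3]
9 → extends → [2, 3, 9]
12 → extends → [2, 3, 9, 12]
7 → replaces 9 → [2, 3, 7, 12]
15 → extends → [2, 3, 7, 12, 15]
Five tails, so the longest strictly increasing subsequence has length 5 (e.g. 4, 8, 9, 12, 15).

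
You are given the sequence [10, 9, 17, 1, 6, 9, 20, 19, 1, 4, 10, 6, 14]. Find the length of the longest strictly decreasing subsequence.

Negate each value so 'decreasing' becomes 'increasing', then run patience tails on the negated sequence:
-10 → extends → [-10]
-9 → extends → [-10, -9]
-17 → replaces -10 → [-17, -9]
-1 → extends → [-17, -9, -1]
-6 → replaces -1 → [-17, -9, -6]
-9 → already a tail → [-17, -9, -6]
-20 → replaces -17 → [-20, -9, -6]
-19 → replaces -9 → [-20, -19, -6]
-1 → extends → [-20, -19, -6, -1]
-4 → replaces -1 → [-20, -19, -6, -4]
-10 → replaces -6 → [-20, -19, -10, -4]
-6 → replaces -4 → [-20, -19, -10, -6]
-14 → replaces -10 → [-20, -19, -14, -6]
Four tails, so the longest strictly decreasing subsequence of the original has length 4.

4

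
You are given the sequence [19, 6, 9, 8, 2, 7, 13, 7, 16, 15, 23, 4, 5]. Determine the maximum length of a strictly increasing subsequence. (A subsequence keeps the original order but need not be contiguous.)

5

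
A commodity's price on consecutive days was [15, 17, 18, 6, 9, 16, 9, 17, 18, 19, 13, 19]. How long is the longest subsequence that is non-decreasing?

7

Track the smallest tail for each achievable length (allowing ties):
15 → extends → [15]
17 → extends → [15, 17]
18 → extends → [15, 17, 18]
6 → replaces 15 → [6, 17, 18]
9 → replaces 17 → [6, 9, 18]
16 → replaces 18 → [6, 9, 16]
9 → replaces 16 → [6, 9, 9]
17 → extends → [6, 9, 9, 17]
18 → extends → [6, 9, 9, 17, 18]
19 → extends → [6, 9, 9, 17, 18, 19]
13 → replaces 17 → [6, 9, 9, 13, 18, 19]
19 → extends → [6, 9, 9, 13, 18, 19, 19]
Seven tails, so the longest non-decreasing subsequence has length 7 (e.g. 6, 9, 16, 17, 18, 19, 19).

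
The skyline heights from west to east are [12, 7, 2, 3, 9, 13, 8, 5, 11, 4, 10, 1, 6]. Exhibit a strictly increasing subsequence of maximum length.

2, 3, 9, 13

Patience tails give the LIS length; then backtrack through the dp parents:
12 → extends → [12]
7 → replaces 12 → [7]
2 → replaces 7 → [2]
3 → extends → [2, 3]
9 → extends → [2, 3, 9]
13 → extends → [2, 3, 9, 13]
8 → replaces 9 → [2, 3, 8, 13]
5 → replaces 8 → [2, 3, 5, 13]
11 → replaces 13 → [2, 3, 5, 11]
4 → replaces 5 → [2, 3, 4, 11]
10 → replaces 11 → [2, 3, 4, 10]
1 → replaces 2 → [1, 3, 4, 10]
6 → replaces 10 → [1, 3, 4, 6]
Length 4; one witness is 2, 3, 9, 13.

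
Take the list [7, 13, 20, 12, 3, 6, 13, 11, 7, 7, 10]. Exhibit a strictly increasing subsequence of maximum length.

3, 6, 7, 10

Patience tails give the LIS length; then backtrack through the dp parents:
7 → extends → [7]
13 → extends → [7, 13]
20 → extends → [7, 13, 20]
12 → replaces 13 → [7, 12, 20]
3 → replaces 7 → [3, 12, 20]
6 → replaces 12 → [3, 6, 20]
13 → replaces 20 → [3, 6, 13]
11 → replaces 13 → [3, 6, 11]
7 → replaces 11 → [3, 6, 7]
7 → already a tail → [3, 6, 7]
10 → extends → [3, 6, 7, 10]
Length 4; one witness is 3, 6, 7, 10.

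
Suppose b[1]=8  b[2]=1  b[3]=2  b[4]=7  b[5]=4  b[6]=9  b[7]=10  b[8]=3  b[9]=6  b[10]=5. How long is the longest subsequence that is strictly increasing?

Let dp[i] be the length of the longest such subsequence ending at index i:
i:      1  2  3  4  5  6  7  8  9 10
b[i]:   8  1  2  7  4  9 10  3  6  5
dp:     1  1  2  3  3  4  5  3  4  4
Maximum dp value is 5.

5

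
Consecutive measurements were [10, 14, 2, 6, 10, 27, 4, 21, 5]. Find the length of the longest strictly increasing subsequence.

4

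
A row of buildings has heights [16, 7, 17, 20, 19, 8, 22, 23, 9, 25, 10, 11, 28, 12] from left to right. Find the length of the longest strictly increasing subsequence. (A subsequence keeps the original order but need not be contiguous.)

7

Let dp[i] be the length of the longest such subsequence ending at index i:
i:      1  2  3  4  5  6  7  8  9 10 11 12 13 14
a[i]:  16  7 17 20 19  8 22 23  9 25 10 11 28 12
dp:     1  1  2  3  3  2  4  5  3  6  4  5  7  6
Maximum dp value is 7.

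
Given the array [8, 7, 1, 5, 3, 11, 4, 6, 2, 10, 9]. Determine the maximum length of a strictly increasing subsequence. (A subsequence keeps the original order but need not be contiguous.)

5

Let dp[i] be the length of the longest such subsequence ending at index i:
i:      1  2  3  4  5  6  7  8  9 10 11
a[i]:   8  7  1  5  3 11  4  6  2 10  9
dp:     1  1  1  2  2  3  3  4  2  5  5
Maximum dp value is 5.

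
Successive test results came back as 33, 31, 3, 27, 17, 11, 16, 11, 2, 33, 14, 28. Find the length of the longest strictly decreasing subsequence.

Let dp[i] be the longest strictly decreasing subsequence ending at i:
i:      1  2  3  4  5  6  7  8  9 10 11 12
a[i]:  33 31  3 27 17 11 16 11  2 33 14 28
dp:     1  2  3  3  4  5  5  6  7  1  6  3
Maximum is 7.

7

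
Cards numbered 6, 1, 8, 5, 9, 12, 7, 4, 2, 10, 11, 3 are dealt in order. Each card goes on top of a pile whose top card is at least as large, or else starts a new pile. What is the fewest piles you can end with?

5

Place each on the leftmost legal pile:
6 → new pile 1 (tops now [6])
1 → pile 1 (tops now [1])
8 → new pile 2 (tops now [1, 8])
5 → pile 2 (tops now [1, 5])
9 → new pile 3 (tops now [1, 5, 9])
12 → new pile 4 (tops now [1, 5, 9, 12])
7 → pile 3 (tops now [1, 5, 7, 12])
4 → pile 2 (tops now [1, 4, 7, 12])
2 → pile 2 (tops now [1, 2, 7, 12])
10 → pile 4 (tops now [1, 2, 7, 10])
11 → new pile 5 (tops now [1, 2, 7, 10, 11])
3 → pile 3 (tops now [1, 2, 3, 10, 11])
Five piles.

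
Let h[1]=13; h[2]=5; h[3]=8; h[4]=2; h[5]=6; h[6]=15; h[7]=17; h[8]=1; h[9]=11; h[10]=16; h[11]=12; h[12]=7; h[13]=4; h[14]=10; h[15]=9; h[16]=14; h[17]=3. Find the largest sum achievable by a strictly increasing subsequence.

Let S[i] be the best sum of a strictly increasing subsequence ending at i:
i:      1  2  3  4  5  6  7  8  9 10 11 12 13 14 15 16 17
h[i]:  13  5  8  2  6 15 17  1 11 16 12  7  4 10  9 14  3
S:     13  5 13  2 11 28 45  1 24 44 36 18  6 28 27 50  5
Maximum is 50 (e.g. 5 + 8 + 11 + 12 + 14).

50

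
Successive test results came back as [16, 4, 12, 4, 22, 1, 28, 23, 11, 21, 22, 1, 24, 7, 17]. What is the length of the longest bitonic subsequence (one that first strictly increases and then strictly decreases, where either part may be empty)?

inc[i] = longest strictly increasing subsequence ending at i; dec[i] = longest strictly decreasing subsequence starting at i:
i:      1  2  3  4  5  6  7  8  9 10 11 12 13 14 15
a[i]:  16  4 12  4 22  1 28 23 11 21 22  1 24  7 17
inc:    1  1  2  1  3  1  4  4  2  3  4  1  5  2  3
dec:    4  2  3  2  3  1  4  3  2  2  2  1  2  1  1
Best peak at i=7 (value 28): inc=4, dec=4, length 4+4−1 = 7.

7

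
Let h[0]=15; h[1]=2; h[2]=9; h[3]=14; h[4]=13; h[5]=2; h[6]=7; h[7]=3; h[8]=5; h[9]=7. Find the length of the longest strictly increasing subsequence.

4

Track the smallest tail for each achievable length (strict):
15 → extends → [15]
2 → replaces 15 → [2]
9 → extends → [2, 9]
14 → extends → [2, 9, 14]
13 → replaces 14 → [2, 9, 13]
2 → already a tail → [2, 9, 13]
7 → replaces 9 → [2, 7, 13]
3 → replaces 7 → [2, 3, 13]
5 → replaces 13 → [2, 3, 5]
7 → extends → [2, 3, 5, 7]
Four tails, so the longest strictly increasing subsequence has length 4 (e.g. 2, 3, 5, 7).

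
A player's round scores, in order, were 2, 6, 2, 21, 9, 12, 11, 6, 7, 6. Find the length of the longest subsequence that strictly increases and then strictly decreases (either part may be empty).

7

inc[i] = longest strictly increasing subsequence ending at i; dec[i] = longest strictly decreasing subsequence starting at i:
i:      1  2  3  4  5  6  7  8  9 10
a[i]:   2  6  2 21  9 12 11  6  7  6
inc:    1  2  1  3  3  4  4  2  3  2
dec:    1  2  1  5  3  4  3  1  2  1
Best peak at i=4 (value 21): inc=3, dec=5, length 3+5−1 = 7.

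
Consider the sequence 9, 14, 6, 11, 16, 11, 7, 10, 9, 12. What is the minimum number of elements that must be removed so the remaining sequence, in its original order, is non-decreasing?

6

Fewest deletions = n − (longest non-decreasing subsequence).
Patience tails:
9 → extends → [9]
14 → extends → [9, 14]
6 → replaces 9 → [6, 14]
11 → replaces 14 → [6, 11]
16 → extends → [6, 11, 16]
11 → replaces 16 → [6, 11, 11]
7 → replaces 11 → [6, 7, 11]
10 → replaces 11 → [6, 7, 10]
9 → replaces 10 → [6, 7, 9]
12 → extends → [6, 7, 9, 12]
Longest non-decreasing subsequence has length 4, so deletions = 10 − 4 = 6.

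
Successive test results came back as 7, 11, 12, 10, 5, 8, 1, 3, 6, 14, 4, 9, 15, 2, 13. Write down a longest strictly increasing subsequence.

Patience tails give the LIS length; then backtrack through the dp parents:
7 → extends → [7]
11 → extends → [7, 11]
12 → extends → [7, 11, 12]
10 → replaces 11 → [7, 10, 12]
5 → replaces 7 → [5, 10, 12]
8 → replaces 10 → [5, 8, 12]
1 → replaces 5 → [1, 8, 12]
3 → replaces 8 → [1, 3, 12]
6 → replaces 12 → [1, 3, 6]
14 → extends → [1, 3, 6, 14]
4 → replaces 6 → [1, 3, 4, 14]
9 → replaces 14 → [1, 3, 4, 9]
15 → extends → [1, 3, 4, 9, 15]
2 → replaces 3 → [1, 2, 4, 9, 15]
13 → replaces 15 → [1, 2, 4, 9, 13]
Length 5; one witness is 7, 11, 12, 14, 15.

7, 11, 12, 14, 15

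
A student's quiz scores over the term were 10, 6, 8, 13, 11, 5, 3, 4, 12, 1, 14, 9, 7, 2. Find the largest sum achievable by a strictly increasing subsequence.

51

Let S[i] be the best sum of a strictly increasing subsequence ending at i:
i:      1  2  3  4  5  6  7  8  9 10 11 12 13 14
a[i]:  10  6  8 13 11  5  3  4 12  1 14  9  7  2
S:     10  6 14 27 25  5  3  7 37  1 51 23 14  3
Maximum is 51 (e.g. 6 + 8 + 11 + 12 + 14).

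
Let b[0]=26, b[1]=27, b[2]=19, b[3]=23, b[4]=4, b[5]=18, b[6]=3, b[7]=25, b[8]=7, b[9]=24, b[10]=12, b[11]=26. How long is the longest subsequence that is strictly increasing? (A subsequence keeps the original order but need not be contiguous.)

Let dp[i] be the length of the longest such subsequence ending at index i:
i:      0  1  2  3  4  5  6  7  8  9 10 11
b[i]:  26 27 19 23  4 18  3 25  7 24 12 26
dp:     1  2  1  2  1  2  1  3  2  3  3  4
Maximum dp value is 4.

4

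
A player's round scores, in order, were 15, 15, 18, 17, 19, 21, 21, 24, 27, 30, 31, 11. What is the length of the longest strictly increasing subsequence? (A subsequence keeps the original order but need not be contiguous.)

8

Track the smallest tail for each achievable length (strict):
15 → extends → [15]
15 → already a tail → [15]
18 → extends → [15, 18]
17 → replaces 18 → [15, 17]
19 → extends → [15, 17, 19]
21 → extends → [15, 17, 19, 21]
21 → already a tail → [15, 17, 19, 21]
24 → extends → [15, 17, 19, 21, 24]
27 → extends → [15, 17, 19, 21, 24, 27]
30 → extends → [15, 17, 19, 21, 24, 27, 30]
31 → extends → [15, 17, 19, 21, 24, 27, 30, 31]
11 → replaces 15 → [11, 17, 19, 21, 24, 27, 30, 31]
Eight tails, so the longest strictly increasing subsequence has length 8 (e.g. 15, 18, 19, 21, 24, 27, 30, 31).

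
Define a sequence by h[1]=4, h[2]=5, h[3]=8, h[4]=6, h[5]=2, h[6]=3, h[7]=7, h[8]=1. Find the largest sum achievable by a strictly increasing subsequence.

22

Let S[i] be the best sum of a strictly increasing subsequence ending at i:
i:      1  2  3  4  5  6  7  8
h[i]:   4  5  8  6  2  3  7  1
S:      4  9 17 15  2  5 22  1
Maximum is 22 (e.g. 4 + 5 + 6 + 7).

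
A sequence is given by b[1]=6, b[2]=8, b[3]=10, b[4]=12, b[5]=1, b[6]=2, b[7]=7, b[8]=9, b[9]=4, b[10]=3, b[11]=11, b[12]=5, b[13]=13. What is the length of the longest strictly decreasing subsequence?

Let dp[i] be the longest strictly decreasing subsequence ending at i:
i:      1  2  3  4  5  6  7  8  9 10 11 12 13
b[i]:   6  8 10 12  1  2  7  9  4  3 11  5 13
dp:     1  1  1  1  2  2  2  2  3  4  2  3  1
Maximum is 4.

4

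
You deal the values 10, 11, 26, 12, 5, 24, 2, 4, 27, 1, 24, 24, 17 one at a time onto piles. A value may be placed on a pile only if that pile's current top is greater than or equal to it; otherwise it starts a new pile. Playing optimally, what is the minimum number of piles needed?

Place each on the leftmost legal pile:
10 → new pile 1 (tops now [10])
11 → new pile 2 (tops now [10, 11])
26 → new pile 3 (tops now [10, 11, 26])
12 → pile 3 (tops now [10, 11, 12])
5 → pile 1 (tops now [5, 11, 12])
24 → new pile 4 (tops now [5, 11, 12, 24])
2 → pile 1 (tops now [2, 11, 12, 24])
4 → pile 2 (tops now [2, 4, 12, 24])
27 → new pile 5 (tops now [2, 4, 12, 24, 27])
1 → pile 1 (tops now [1, 4, 12, 24, 27])
24 → pile 4 (tops now [1, 4, 12, 24, 27])
24 → pile 4 (tops now [1, 4, 12, 24, 27])
17 → pile 4 (tops now [1, 4, 12, 17, 27])
Five piles.

5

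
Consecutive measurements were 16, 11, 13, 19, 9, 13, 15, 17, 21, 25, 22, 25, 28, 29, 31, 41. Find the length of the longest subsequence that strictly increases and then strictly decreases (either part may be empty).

inc[i] = longest strictly increasing subsequence ending at i; dec[i] = longest strictly decreasing subsequence starting at i:
i:      1  2  3  4  5  6  7  8  9 10 11 12 13 14 15 16
a[i]:  16 11 13 19  9 13 15 17 21 25 22 25 28 29 31 41
inc:    1  1  2  3  1  2  3  4  5  6  6  7  8  9 10 11
dec:    3  2  2  2  1  1  1  1  1  2  1  1  1  1  1  1
Best peak at i=16 (value 41): inc=11, dec=1, length 11+1−1 = 11.

11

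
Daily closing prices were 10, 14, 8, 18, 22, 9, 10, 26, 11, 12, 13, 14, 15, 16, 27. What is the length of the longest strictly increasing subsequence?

10

Let dp[i] be the length of the longest such subsequence ending at index i:
i:      1  2  3  4  5  6  7  8  9 10 11 12 13 14 15
a[i]:  10 14  8 18 22  9 10 26 11 12 13 14 15 16 27
dp:     1  2  1  3  4  2  3  5  4  5  6  7  8  9 10
Maximum dp value is 10.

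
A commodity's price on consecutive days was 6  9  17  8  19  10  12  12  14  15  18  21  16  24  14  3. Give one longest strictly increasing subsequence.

Patience tails give the LIS length; then backtrack through the dp parents:
6 → extends → [6]
9 → extends → [6, 9]
17 → extends → [6, 9, 17]
8 → replaces 9 → [6, 8, 17]
19 → extends → [6, 8, 17, 19]
10 → replaces 17 → [6, 8, 10, 19]
12 → replaces 19 → [6, 8, 10, 12]
12 → already a tail → [6, 8, 10, 12]
14 → extends → [6, 8, 10, 12, 14]
15 → extends → [6, 8, 10, 12, 14, 15]
18 → extends → [6, 8, 10, 12, 14, 15, 18]
21 → extends → [6, 8, 10, 12, 14, 15, 18, 21]
16 → replaces 18 → [6, 8, 10, 12, 14, 15, 16, 21]
24 → extends → [6, 8, 10, 12, 14, 15, 16, 21, 24]
14 → already a tail → [6, 8, 10, 12, 14, 15, 16, 21, 24]
3 → replaces 6 → [3, 8, 10, 12, 14, 15, 16, 21, 24]
Length 9; one witness is 6, 9, 10, 12, 14, 15, 18, 21, 24.

6, 9, 10, 12, 14, 15, 18, 21, 24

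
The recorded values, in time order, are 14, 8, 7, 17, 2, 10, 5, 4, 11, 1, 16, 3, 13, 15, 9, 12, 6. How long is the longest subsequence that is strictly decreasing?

6

Let dp[i] be the longest strictly decreasing subsequence ending at i:
i:      1  2  3  4  5  6  7  8  9 10 11 12 13 14 15 16 17
a[i]:  14  8  7 17  2 10  5  4 11  1 16  3 13 15  9 12  6
dp:     1  2  3  1  4  2  4  5  2  6  2  6  3  3  4  4  5
Maximum is 6.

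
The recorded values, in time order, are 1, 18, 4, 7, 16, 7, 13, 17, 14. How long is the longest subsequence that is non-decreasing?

6

Let dp[i] be the length of the longest such subsequence ending at index i:
i:      1  2  3  4  5  6  7  8  9
a[i]:   1 18  4  7 16  7 13 17 14
dp:     1  2  2  3  4  4  5  6  6
Maximum dp value is 6.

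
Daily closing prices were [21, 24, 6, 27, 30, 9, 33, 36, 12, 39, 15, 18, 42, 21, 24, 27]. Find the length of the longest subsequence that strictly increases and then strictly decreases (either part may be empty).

inc[i] = longest strictly increasing subsequence ending at i; dec[i] = longest strictly decreasing subsequence starting at i:
i:      1  2  3  4  5  6  7  8  9 10 11 12 13 14 15 16
a[i]:  21 24  6 27 30  9 33 36 12 39 15 18 42 21 24 27
inc:    1  2  1  3  4  2  5  6  3  7  4  5  8  6  7  8
dec:    2  2  1  2  2  1  2  2  1  2  1  1  2  1  1  1
Best peak at i=13 (value 42): inc=8, dec=2, length 8+2−1 = 9.

9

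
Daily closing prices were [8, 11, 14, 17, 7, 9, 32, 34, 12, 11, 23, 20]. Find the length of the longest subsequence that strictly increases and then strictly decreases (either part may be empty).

8

inc[i] = longest strictly increasing subsequence ending at i; dec[i] = longest strictly decreasing subsequence starting at i:
i:      1  2  3  4  5  6  7  8  9 10 11 12
a[i]:   8 11 14 17  7  9 32 34 12 11 23 20
inc:    1  2  3  4  1  2  5  6  3  3  5  5
dec:    2  2  3  3  1  1  3  3  2  1  2  1
Best peak at i=8 (value 34): inc=6, dec=3, length 6+3−1 = 8.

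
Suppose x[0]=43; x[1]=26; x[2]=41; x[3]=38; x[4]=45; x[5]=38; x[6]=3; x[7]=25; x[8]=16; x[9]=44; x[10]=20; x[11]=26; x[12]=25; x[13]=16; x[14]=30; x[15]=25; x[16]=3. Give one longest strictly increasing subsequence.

3, 16, 20, 26, 30

Patience tails give the LIS length; then backtrack through the dp parents:
43 → extends → [43]
26 → replaces 43 → [26]
41 → extends → [26, 41]
38 → replaces 41 → [26, 38]
45 → extends → [26, 38, 45]
38 → already a tail → [26, 38, 45]
3 → replaces 26 → [3, 38, 45]
25 → replaces 38 → [3, 25, 45]
16 → replaces 25 → [3, 16, 45]
44 → replaces 45 → [3, 16, 44]
20 → replaces 44 → [3, 16, 20]
26 → extends → [3, 16, 20, 26]
25 → replaces 26 → [3, 16, 20, 25]
16 → already a tail → [3, 16, 20, 25]
30 → extends → [3, 16, 20, 25, 30]
25 → already a tail → [3, 16, 20, 25, 30]
3 → already a tail → [3, 16, 20, 25, 30]
Length 5; one witness is 3, 16, 20, 26, 30.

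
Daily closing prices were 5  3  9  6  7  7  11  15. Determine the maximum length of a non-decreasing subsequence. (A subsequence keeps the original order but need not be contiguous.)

6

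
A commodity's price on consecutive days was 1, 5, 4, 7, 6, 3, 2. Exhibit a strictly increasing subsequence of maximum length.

Patience tails give the LIS length; then backtrack through the dp parents:
1 → extends → [1]
5 → extends → [1, 5]
4 → replaces 5 → [1, 4]
7 → extends → [1, 4, 7]
6 → replaces 7 → [1, 4, 6]
3 → replaces 4 → [1, 3, 6]
2 → replaces 3 → [1, 2, 6]
Length 3; one witness is 1, 5, 7.

1, 5, 7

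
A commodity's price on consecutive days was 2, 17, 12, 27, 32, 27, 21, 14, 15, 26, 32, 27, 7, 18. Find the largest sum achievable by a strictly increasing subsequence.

101

Let S[i] be the best sum of a strictly increasing subsequence ending at i:
i:       1   2   3   4   5   6   7   8   9  10  11  12  13  14
a[i]:    2  17  12  27  32  27  21  14  15  26  32  27   7  18
S:       2  19  14  46  78  46  40  28  43  69 101  96   9  61
Maximum is 101 (e.g. 2 + 12 + 14 + 15 + 26 + 32).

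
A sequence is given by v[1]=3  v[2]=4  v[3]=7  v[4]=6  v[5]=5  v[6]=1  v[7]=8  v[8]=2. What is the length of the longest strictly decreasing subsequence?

Negate each value so 'decreasing' becomes 'increasing', then run patience tails on the negated sequence:
-3 → extends → [-3]
-4 → replaces -3 → [-4]
-7 → replaces -4 → [-7]
-6 → extends → [-7, -6]
-5 → extends → [-7, -6, -5]
-1 → extends → [-7, -6, -5, -1]
-8 → replaces -7 → [-8, -6, -5, -1]
-2 → replaces -1 → [-8, -6, -5, -2]
Four tails, so the longest strictly decreasing subsequence of the original has length 4.

4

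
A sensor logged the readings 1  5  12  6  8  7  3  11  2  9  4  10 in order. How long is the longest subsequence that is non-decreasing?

Track the smallest tail for each achievable length (allowing ties):
1 → extends → [1]
5 → extends → [1, 5]
12 → extends → [1, 5, 12]
6 → replaces 12 → [1, 5, 6]
8 → extends → [1, 5, 6, 8]
7 → replaces 8 → [1, 5, 6, 7]
3 → replaces 5 → [1, 3, 6, 7]
11 → extends → [1, 3, 6, 7, 11]
2 → replaces 3 → [1, 2, 6, 7, 11]
9 → replaces 11 → [1, 2, 6, 7, 9]
4 → replaces 6 → [1, 2, 4, 7, 9]
10 → extends → [1, 2, 4, 7, 9, 10]
Six tails, so the longest non-decreasing subsequence has length 6 (e.g. 1, 5, 6, 8, 9, 10).

6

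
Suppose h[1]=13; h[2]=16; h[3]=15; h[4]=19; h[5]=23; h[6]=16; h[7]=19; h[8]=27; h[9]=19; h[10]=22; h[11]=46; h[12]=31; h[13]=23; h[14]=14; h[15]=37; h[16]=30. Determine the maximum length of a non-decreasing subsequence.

Track the smallest tail for each achievable length (allowing ties):
13 → extends → [13]
16 → extends → [13, 16]
15 → replaces 16 → [13, 15]
19 → extends → [13, 15, 19]
23 → extends → [13, 15, 19, 23]
16 → replaces 19 → [13, 15, 16, 23]
19 → replaces 23 → [13, 15, 16, 19]
27 → extends → [13, 15, 16, 19, 27]
19 → replaces 27 → [13, 15, 16, 19, 19]
22 → extends → [13, 15, 16, 19, 19, 22]
46 → extends → [13, 15, 16, 19, 19, 22, 46]
31 → replaces 46 → [13, 15, 16, 19, 19, 22, 31]
23 → replaces 31 → [13, 15, 16, 19, 19, 22, 23]
14 → replaces 15 → [13, 14, 16, 19, 19, 22, 23]
37 → extends → [13, 14, 16, 19, 19, 22, 23, 37]
30 → replaces 37 → [13, 14, 16, 19, 19, 22, 23, 30]
Eight tails, so the longest non-decreasing subsequence has length 8 (e.g. 13, 16, 19, 19, 19, 22, 31, 37).

8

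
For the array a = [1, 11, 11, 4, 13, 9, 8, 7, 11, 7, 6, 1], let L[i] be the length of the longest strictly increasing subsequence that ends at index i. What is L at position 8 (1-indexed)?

3

dp[i] = 1 + max{dp[j] : j<i, a[j]<a[i]} (or 1 if no such j):
i:      1  2  3  4  5  6  7  8  9 10 11 12
a[i]:   1 11 11  4 13  9  8  7 11  7  6  1
dp:     1  2  2  2  3  3  3  3  4  3  3  1
At index 8 the value is 3.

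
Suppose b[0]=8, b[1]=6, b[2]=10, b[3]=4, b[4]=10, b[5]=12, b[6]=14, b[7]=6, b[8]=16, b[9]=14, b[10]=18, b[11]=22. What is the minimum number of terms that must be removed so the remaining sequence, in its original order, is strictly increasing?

5

Fewest deletions = n − (longest strictly increasing subsequence).
i:      0  1  2  3  4  5  6  7  8  9 10 11
b[i]:   8  6 10  4 10 12 14  6 16 14 18 22
dp:     1  1  2  1  2  3  4  2  5  4  6  7
max dp = 7, so deletions = 12 − 7 = 5.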